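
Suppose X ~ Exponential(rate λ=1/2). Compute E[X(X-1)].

E[X(X-1)] = E[X² - X] = E[X²] - E[X]
E[X] = 2
E[X²] = Var(X) + (E[X])² = 4 + (2)² = 8
E[X(X-1)] = 8 - 2 = 6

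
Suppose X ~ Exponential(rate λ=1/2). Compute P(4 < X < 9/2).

P(4 < X < 9/2) = ∫_{4}^{9/2} f(x) dx
where f(x) = \frac{e^{- \frac{x}{2}}}{2}
= - \frac{1}{e^{\frac{9}{4}}} + e^{-2}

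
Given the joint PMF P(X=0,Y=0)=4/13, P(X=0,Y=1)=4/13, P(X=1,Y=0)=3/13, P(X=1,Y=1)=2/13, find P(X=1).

P(X=1) = P(X=1,Y=0) + P(X=1,Y=1)
= 3/13 + 2/13
= 5/13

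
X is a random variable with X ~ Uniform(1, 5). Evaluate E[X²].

Using the identity E[X²] = Var(X) + (E[X])²:
E[X] = 3
Var(X) = \frac{4}{3}
E[X²] = \frac{4}{3} + (3)²
= \frac{31}{3}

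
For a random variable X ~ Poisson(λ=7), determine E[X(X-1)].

E[X(X-1)] = E[X² - X] = E[X²] - E[X]
E[X] = 7
E[X²] = Var(X) + (E[X])² = 7 + (7)² = 56
E[X(X-1)] = 56 - 7 = 49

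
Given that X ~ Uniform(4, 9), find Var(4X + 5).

For X ~ Uniform(4, 9):
Var(X) = \frac{25}{12}
Var(4X + 5) = (4)² × Var(X) = 16 × \frac{25}{12} = \frac{100}{3}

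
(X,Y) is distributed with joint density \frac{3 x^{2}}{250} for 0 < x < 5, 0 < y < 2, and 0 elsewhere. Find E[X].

f_X(x) = ∫_0^2 \frac{3 x^{2}}{250} dy = \frac{3 x^{2}}{125}
E[X] = ∫_0^5 x × (\frac{3 x^{2}}{125}) dx = \frac{15}{4}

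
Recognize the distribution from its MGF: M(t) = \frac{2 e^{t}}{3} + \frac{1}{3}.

The MGF M(t) = \frac{2 e^{t}}{3} + \frac{1}{3} is the standard form for the Bernoulli distribution.
Comparing with the known MGF formula identifies: Bernoulli(p=2/3)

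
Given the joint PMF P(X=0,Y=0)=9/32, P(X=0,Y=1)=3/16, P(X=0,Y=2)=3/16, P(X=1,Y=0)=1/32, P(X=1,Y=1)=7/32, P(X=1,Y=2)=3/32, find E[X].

First find marginal of X:
P(X=0) = 21/32
P(X=1) = 11/32
E[X] = 0 × 21/32 + 1 × 11/32 = 11/32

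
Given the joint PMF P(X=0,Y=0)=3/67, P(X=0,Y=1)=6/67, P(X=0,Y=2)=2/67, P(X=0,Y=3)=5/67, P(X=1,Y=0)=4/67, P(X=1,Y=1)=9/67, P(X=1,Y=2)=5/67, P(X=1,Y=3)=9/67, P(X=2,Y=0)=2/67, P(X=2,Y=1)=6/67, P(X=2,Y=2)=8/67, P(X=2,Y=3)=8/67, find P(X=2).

P(X=2) = P(X=2,Y=0) + P(X=2,Y=1) + P(X=2,Y=2) + P(X=2,Y=3)
= 2/67 + 6/67 + 8/67 + 8/67
= 24/67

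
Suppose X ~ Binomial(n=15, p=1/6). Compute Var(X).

For X ~ Binomial(n=15, p=1/6):
Var(X) = \frac{25}{12}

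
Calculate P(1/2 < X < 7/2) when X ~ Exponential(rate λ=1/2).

P(1/2 < X < 7/2) = ∫_{1/2}^{7/2} f(x) dx
where f(x) = \frac{e^{- \frac{x}{2}}}{2}
= - \frac{1 - e^{\frac{3}{2}}}{e^{\frac{7}{4}}}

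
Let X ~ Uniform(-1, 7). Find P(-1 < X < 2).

P(-1 < X < 2) = ∫_{-1}^{2} f(x) dx
where f(x) = \frac{1}{8}
= \frac{3}{8}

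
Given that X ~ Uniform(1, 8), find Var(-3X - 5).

For X ~ Uniform(1, 8):
Var(X) = \frac{49}{12}
Var(-3X - 5) = (-3)² × Var(X) = 9 × \frac{49}{12} = \frac{147}{4}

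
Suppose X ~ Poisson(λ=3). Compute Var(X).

For X ~ Poisson(λ=3):
Var(X) = 3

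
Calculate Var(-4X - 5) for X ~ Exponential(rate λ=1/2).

For X ~ Exponential(rate λ=1/2):
Var(X) = 4
Var(-4X - 5) = (-4)² × Var(X) = 16 × 4 = 64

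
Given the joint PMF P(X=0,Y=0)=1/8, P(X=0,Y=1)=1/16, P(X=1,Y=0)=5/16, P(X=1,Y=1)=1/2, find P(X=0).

P(X=0) = P(X=0,Y=0) + P(X=0,Y=1)
= 1/8 + 1/16
= 3/16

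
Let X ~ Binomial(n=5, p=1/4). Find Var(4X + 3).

For X ~ Binomial(n=5, p=1/4):
Var(X) = \frac{15}{16}
Var(4X + 3) = (4)² × Var(X) = 16 × \frac{15}{16} = 15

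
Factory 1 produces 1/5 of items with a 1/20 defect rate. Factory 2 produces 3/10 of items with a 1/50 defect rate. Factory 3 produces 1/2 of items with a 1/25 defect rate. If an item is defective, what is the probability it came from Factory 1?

Using Bayes' theorem:
P(F1) = 1/5, P(D|F1) = 1/20
P(F2) = 3/10, P(D|F2) = 1/50
P(F3) = 1/2, P(D|F3) = 1/25
P(D) = P(D|F1)P(F1) + P(D|F2)P(F2) + P(D|F3)P(F3)
     = \frac{9}{250}
P(F1|D) = P(D|F1)P(F1) / P(D)
= \frac{5}{18}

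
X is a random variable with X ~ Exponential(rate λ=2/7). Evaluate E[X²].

Using the identity E[X²] = Var(X) + (E[X])²:
E[X] = \frac{7}{2}
Var(X) = \frac{49}{4}
E[X²] = \frac{49}{4} + (\frac{7}{2})²
= \frac{49}{2}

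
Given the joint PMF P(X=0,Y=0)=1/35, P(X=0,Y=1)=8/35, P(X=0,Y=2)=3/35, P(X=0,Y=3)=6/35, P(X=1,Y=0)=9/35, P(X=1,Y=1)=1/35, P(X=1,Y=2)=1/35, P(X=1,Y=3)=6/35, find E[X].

First find marginal of X:
P(X=0) = 18/35
P(X=1) = 17/35
E[X] = 0 × 18/35 + 1 × 17/35 = 17/35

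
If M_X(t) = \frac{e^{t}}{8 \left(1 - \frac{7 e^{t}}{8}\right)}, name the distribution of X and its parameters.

The MGF M(t) = \frac{e^{t}}{8 \left(1 - \frac{7 e^{t}}{8}\right)} is the standard form for the Geometric distribution.
Comparing with the known MGF formula identifies: Geometric(p=1/8), X = trial number of first success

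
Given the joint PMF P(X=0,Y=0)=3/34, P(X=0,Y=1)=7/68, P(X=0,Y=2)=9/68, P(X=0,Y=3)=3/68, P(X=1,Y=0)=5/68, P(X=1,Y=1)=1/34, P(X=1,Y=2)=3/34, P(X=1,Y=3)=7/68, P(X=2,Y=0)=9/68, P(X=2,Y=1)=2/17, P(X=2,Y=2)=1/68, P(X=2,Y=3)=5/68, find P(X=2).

P(X=2) = P(X=2,Y=0) + P(X=2,Y=1) + P(X=2,Y=2) + P(X=2,Y=3)
= 9/68 + 2/17 + 1/68 + 5/68
= 23/68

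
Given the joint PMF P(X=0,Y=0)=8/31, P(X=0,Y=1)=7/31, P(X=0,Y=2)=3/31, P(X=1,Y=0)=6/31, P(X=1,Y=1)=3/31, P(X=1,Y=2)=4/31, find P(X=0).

P(X=0) = P(X=0,Y=0) + P(X=0,Y=1) + P(X=0,Y=2)
= 8/31 + 7/31 + 3/31
= 18/31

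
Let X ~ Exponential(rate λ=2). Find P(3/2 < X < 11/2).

P(3/2 < X < 11/2) = ∫_{3/2}^{11/2} f(x) dx
where f(x) = 2 e^{- 2 x}
= - \frac{1 - e^{8}}{e^{11}}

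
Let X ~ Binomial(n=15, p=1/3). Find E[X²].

Using the identity E[X²] = Var(X) + (E[X])²:
E[X] = 5
Var(X) = \frac{10}{3}
E[X²] = \frac{10}{3} + (5)²
= \frac{85}{3}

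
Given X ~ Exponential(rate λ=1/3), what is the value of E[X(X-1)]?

E[X(X-1)] = E[X² - X] = E[X²] - E[X]
E[X] = 3
E[X²] = Var(X) + (E[X])² = 9 + (3)² = 18
E[X(X-1)] = 18 - 3 = 15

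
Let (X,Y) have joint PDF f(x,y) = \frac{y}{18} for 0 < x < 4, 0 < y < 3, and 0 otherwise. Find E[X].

f_X(x) = ∫_0^3 \frac{y}{18} dy = \frac{1}{4}
E[X] = ∫_0^4 x × (\frac{1}{4}) dx = 2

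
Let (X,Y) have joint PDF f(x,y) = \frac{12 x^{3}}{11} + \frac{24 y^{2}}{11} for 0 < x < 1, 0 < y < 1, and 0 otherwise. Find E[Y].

E[Y] = ∫_0^1 ∫_0^1 y × f(x,y) dx dy
= \frac{15}{22}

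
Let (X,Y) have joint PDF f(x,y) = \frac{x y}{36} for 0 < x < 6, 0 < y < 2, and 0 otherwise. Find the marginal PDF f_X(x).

f_X(x) = ∫_0^2 f(x,y) dy
= ∫_0^2 \frac{x y}{36} dy
= \frac{x}{18} for 0 < x < 6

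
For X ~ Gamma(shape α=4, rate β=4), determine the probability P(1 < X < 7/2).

P(1 < X < 7/2) = ∫_{1}^{7/2} f(x) dx
where f(x) = \frac{128 x^{3} e^{- 4 x}}{3}
= \frac{-1711 + 71 e^{10}}{3 e^{14}}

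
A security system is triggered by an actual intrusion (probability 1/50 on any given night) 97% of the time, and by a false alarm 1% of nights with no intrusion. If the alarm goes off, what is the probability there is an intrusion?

Let D = the rare event, + = positive/flagged.
P(D) = 1/50
P(+|D) = 97/100
P(+|D') = 1/100
P(+) = P(+|D)P(D) + P(+|D')P(D')
     = \frac{97}{100} × \frac{1}{50} + \frac{1}{100} × \frac{49}{50}
     = \frac{73}{2500}
P(D|+) = P(+|D)P(D)/P(+) = \frac{97}{146}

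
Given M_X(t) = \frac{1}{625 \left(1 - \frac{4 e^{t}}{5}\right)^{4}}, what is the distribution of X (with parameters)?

The MGF M(t) = \frac{1}{625 \left(1 - \frac{4 e^{t}}{5}\right)^{4}} is the standard form for the NegativeBinomial distribution.
Comparing with the known MGF formula identifies: NegBin(r=4, p=1/5), X = failures before r-th success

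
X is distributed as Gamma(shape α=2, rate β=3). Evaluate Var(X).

For X ~ Gamma(shape α=2, rate β=3):
Var(X) = \frac{2}{9}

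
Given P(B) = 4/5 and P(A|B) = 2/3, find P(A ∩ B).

By definition, P(A|B) = P(A ∩ B) / P(B)
So P(A ∩ B) = P(A|B) × P(B)
= 2/3 × 4/5
= 8/15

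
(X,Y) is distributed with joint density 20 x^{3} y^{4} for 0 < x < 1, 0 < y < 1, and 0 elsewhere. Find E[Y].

E[Y] = ∫_0^1 ∫_0^1 y × f(x,y) dx dy
= \frac{5}{6}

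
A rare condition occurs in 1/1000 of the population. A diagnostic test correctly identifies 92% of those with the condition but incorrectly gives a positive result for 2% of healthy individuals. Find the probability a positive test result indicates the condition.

Let D = the rare event, + = positive/flagged.
P(D) = 1/1000
P(+|D) = 92/100 = 23/25
P(+|D') = 2/100 = 1/50
P(+) = P(+|D)P(D) + P(+|D')P(D')
     = \frac{23}{25} × \frac{1}{1000} + \frac{1}{50} × \frac{999}{1000}
     = \frac{209}{10000}
P(D|+) = P(+|D)P(D)/P(+) = \frac{46}{1045}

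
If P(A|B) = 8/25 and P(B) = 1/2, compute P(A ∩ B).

By definition, P(A|B) = P(A ∩ B) / P(B)
So P(A ∩ B) = P(A|B) × P(B)
= 8/25 × 1/2
= 4/25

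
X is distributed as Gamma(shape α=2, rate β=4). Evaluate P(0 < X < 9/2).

P(0 < X < 9/2) = ∫_{0}^{9/2} f(x) dx
where f(x) = 16 x e^{- 4 x}
= 1 - \frac{19}{e^{18}}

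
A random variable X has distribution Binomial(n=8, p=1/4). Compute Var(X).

For X ~ Binomial(n=8, p=1/4):
Var(X) = \frac{3}{2}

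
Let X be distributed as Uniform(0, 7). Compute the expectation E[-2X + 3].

For X ~ Uniform(0, 7):
E[X] = \frac{7}{2}
E[-2X + 3] = -2 × E[X] + 3 = -4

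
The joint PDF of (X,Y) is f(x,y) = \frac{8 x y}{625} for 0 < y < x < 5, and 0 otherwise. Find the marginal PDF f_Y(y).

f_Y(y) = ∫_y^5 \frac{8 x y}{625} dx = \frac{4 y \left(25 - y^{2}\right)}{625}
for 0 < y < 5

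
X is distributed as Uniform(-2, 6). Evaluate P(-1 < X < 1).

P(-1 < X < 1) = ∫_{-1}^{1} f(x) dx
where f(x) = \frac{1}{8}
= \frac{1}{4}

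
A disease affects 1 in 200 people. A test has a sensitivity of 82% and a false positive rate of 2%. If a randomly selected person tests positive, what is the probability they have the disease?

Let D = the rare event, + = positive/flagged.
P(D) = 1/200
P(+|D) = 82/100 = 41/50
P(+|D') = 2/100 = 1/50
P(+) = P(+|D)P(D) + P(+|D')P(D')
     = \frac{41}{50} × \frac{1}{200} + \frac{1}{50} × \frac{199}{200}
     = \frac{3}{125}
P(D|+) = P(+|D)P(D)/P(+) = \frac{41}{240}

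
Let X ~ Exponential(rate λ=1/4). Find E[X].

For X ~ Exponential(rate λ=1/4), the expected value is:
E[X] = 4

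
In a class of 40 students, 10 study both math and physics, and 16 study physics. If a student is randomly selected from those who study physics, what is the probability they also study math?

P(A ∩ B) = 10/40 = 1/4
P(B) = 16/40 = 2/5
P(A|B) = P(A ∩ B) / P(B) = (1/4) / (2/5) = 5/8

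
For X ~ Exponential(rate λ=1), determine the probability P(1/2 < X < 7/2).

P(1/2 < X < 7/2) = ∫_{1/2}^{7/2} f(x) dx
where f(x) = e^{- x}
= - \frac{1 - e^{3}}{e^{\frac{7}{2}}}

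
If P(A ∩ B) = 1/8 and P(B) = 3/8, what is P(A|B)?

P(A|B) = P(A ∩ B) / P(B)
= (1/8) / (3/8)
= 1/3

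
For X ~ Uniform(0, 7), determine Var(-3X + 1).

For X ~ Uniform(0, 7):
Var(X) = \frac{49}{12}
Var(-3X + 1) = (-3)² × Var(X) = 9 × \frac{49}{12} = \frac{147}{4}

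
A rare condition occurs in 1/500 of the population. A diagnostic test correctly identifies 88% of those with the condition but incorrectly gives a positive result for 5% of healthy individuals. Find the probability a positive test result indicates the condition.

Let D = the rare event, + = positive/flagged.
P(D) = 1/500
P(+|D) = 88/100 = 22/25
P(+|D') = 5/100 = 1/20
P(+) = P(+|D)P(D) + P(+|D')P(D')
     = \frac{22}{25} × \frac{1}{500} + \frac{1}{20} × \frac{499}{500}
     = \frac{2583}{50000}
P(D|+) = P(+|D)P(D)/P(+) = \frac{88}{2583}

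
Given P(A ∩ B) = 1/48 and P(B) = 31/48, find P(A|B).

P(A|B) = P(A ∩ B) / P(B)
= (1/48) / (31/48)
= 1/31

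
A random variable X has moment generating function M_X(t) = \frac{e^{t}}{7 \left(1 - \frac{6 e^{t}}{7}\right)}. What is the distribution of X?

The MGF M(t) = \frac{e^{t}}{7 \left(1 - \frac{6 e^{t}}{7}\right)} is the standard form for the Geometric distribution.
Comparing with the known MGF formula identifies: Geometric(p=1/7), X = trial number of first success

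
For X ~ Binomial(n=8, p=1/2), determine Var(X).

For X ~ Binomial(n=8, p=1/2):
Var(X) = 2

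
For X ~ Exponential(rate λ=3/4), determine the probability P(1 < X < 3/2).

P(1 < X < 3/2) = ∫_{1}^{3/2} f(x) dx
where f(x) = \frac{3 e^{- \frac{3 x}{4}}}{4}
= - \frac{1}{e^{\frac{9}{8}}} + e^{- \frac{3}{4}}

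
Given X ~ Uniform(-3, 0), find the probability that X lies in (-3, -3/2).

P(-3 < X < -3/2) = ∫_{-3}^{-3/2} f(x) dx
where f(x) = \frac{1}{3}
= \frac{1}{2}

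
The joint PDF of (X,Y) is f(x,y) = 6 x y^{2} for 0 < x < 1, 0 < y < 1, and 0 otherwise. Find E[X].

E[X] = ∫_0^1 ∫_0^1 x × f(x,y) dy dx
= ∫_0^1 ∫_0^1 x × (6 x y^{2}) dy dx
= \frac{2}{3}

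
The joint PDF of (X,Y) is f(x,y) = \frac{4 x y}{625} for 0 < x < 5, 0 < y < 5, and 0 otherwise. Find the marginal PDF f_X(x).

f_X(x) = ∫_0^5 f(x,y) dy
= ∫_0^5 \frac{4 x y}{625} dy
= \frac{2 x}{25} for 0 < x < 5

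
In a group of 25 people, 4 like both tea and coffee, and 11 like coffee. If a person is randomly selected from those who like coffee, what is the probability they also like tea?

P(A ∩ B) = 4/25
P(B) = 11/25
P(A|B) = P(A ∩ B) / P(B) = (4/25) / (11/25) = 4/11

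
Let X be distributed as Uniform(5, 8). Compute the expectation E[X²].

Using the identity E[X²] = Var(X) + (E[X])²:
E[X] = \frac{13}{2}
Var(X) = \frac{3}{4}
E[X²] = \frac{3}{4} + (\frac{13}{2})²
= 43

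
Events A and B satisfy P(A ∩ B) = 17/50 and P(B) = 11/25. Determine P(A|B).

P(A|B) = P(A ∩ B) / P(B)
= (17/50) / (11/25)
= 17/22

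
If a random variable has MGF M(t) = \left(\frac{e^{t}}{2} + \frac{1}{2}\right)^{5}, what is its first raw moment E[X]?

To find E[X], compute M^(1)(0):
M^(1)(t) = \frac{5 \left(\frac{e^{t}}{2} + \frac{1}{2}\right)^{4} e^{t}}{2}
M^(1)(0) = \frac{5}{2}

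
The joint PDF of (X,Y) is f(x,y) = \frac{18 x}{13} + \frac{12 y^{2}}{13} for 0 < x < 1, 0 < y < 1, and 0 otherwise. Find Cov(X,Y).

E[XY] = ∫∫ xy × f(x,y) dx dy = \frac{9}{26}
E[X] = \frac{8}{13}
E[Y] = \frac{15}{26}
Cov(X,Y) = E[XY] - E[X]E[Y] = - \frac{3}{338}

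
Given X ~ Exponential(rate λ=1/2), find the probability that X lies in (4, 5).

P(4 < X < 5) = ∫_{4}^{5} f(x) dx
where f(x) = \frac{e^{- \frac{x}{2}}}{2}
= - \frac{1}{e^{\frac{5}{2}}} + e^{-2}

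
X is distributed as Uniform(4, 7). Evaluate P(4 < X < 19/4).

P(4 < X < 19/4) = ∫_{4}^{19/4} f(x) dx
where f(x) = \frac{1}{3}
= \frac{1}{4}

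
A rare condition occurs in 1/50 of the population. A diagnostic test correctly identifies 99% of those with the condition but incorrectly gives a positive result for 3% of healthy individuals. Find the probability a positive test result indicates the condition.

Let D = the rare event, + = positive/flagged.
P(D) = 1/50
P(+|D) = 99/100
P(+|D') = 3/100
P(+) = P(+|D)P(D) + P(+|D')P(D')
     = \frac{99}{100} × \frac{1}{50} + \frac{3}{100} × \frac{49}{50}
     = \frac{123}{2500}
P(D|+) = P(+|D)P(D)/P(+) = \frac{33}{82}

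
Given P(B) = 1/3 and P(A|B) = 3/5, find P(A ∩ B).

By definition, P(A|B) = P(A ∩ B) / P(B)
So P(A ∩ B) = P(A|B) × P(B)
= 3/5 × 1/3
= 1/5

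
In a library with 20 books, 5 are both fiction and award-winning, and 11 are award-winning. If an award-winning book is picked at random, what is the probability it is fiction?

P(A ∩ B) = 5/20 = 1/4
P(B) = 11/20
P(A|B) = P(A ∩ B) / P(B) = (1/4) / (11/20) = 5/11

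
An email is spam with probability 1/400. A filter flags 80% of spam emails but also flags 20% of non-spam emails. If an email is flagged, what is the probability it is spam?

Let D = the rare event, + = positive/flagged.
P(D) = 1/400
P(+|D) = 80/100 = 4/5
P(+|D') = 20/100 = 1/5
P(+) = P(+|D)P(D) + P(+|D')P(D')
     = \frac{4}{5} × \frac{1}{400} + \frac{1}{5} × \frac{399}{400}
     = \frac{403}{2000}
P(D|+) = P(+|D)P(D)/P(+) = \frac{4}{403}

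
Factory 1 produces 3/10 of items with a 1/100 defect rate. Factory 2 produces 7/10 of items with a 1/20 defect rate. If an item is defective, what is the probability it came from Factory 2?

Using Bayes' theorem:
P(F1) = 3/10, P(D|F1) = 1/100
P(F2) = 7/10, P(D|F2) = 1/20
P(D) = P(D|F1)P(F1) + P(D|F2)P(F2)
     = \frac{19}{500}
P(F2|D) = P(D|F2)P(F2) / P(D)
= \frac{35}{38}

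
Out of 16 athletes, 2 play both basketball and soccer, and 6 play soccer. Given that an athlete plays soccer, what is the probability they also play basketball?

P(A ∩ B) = 2/16 = 1/8
P(B) = 6/16 = 3/8
P(A|B) = P(A ∩ B) / P(B) = (1/8) / (3/8) = 1/3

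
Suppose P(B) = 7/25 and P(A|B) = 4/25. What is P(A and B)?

By definition, P(A|B) = P(A ∩ B) / P(B)
So P(A ∩ B) = P(A|B) × P(B)
= 4/25 × 7/25
= 28/625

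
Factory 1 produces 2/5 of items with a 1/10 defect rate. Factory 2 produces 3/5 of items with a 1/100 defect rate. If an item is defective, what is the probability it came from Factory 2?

Using Bayes' theorem:
P(F1) = 2/5, P(D|F1) = 1/10
P(F2) = 3/5, P(D|F2) = 1/100
P(D) = P(D|F1)P(F1) + P(D|F2)P(F2)
     = \frac{23}{500}
P(F2|D) = P(D|F2)P(F2) / P(D)
= \frac{3}{23}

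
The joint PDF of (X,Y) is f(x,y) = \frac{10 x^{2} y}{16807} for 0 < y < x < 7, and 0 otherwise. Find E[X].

f_X(x) = ∫_0^x \frac{10 x^{2} y}{16807} dy = \frac{5 x^{4}}{16807}
E[X] = ∫_0^7 x × (\frac{5 x^{4}}{16807}) dx = \frac{35}{6}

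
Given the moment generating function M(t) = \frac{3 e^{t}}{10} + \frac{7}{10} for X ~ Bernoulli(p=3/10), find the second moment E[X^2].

To find E[X^2], compute M^(2)(0):
M^(1)(t) = \frac{3 e^{t}}{10}
M^(2)(t) = \frac{3 e^{t}}{10}
M^(2)(0) = \frac{3}{10}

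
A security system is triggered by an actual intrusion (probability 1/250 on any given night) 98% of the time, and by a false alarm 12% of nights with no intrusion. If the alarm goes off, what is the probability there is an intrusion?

Let D = the rare event, + = positive/flagged.
P(D) = 1/250
P(+|D) = 98/100 = 49/50
P(+|D') = 12/100 = 3/25
P(+) = P(+|D)P(D) + P(+|D')P(D')
     = \frac{49}{50} × \frac{1}{250} + \frac{3}{25} × \frac{249}{250}
     = \frac{1543}{12500}
P(D|+) = P(+|D)P(D)/P(+) = \frac{49}{1543}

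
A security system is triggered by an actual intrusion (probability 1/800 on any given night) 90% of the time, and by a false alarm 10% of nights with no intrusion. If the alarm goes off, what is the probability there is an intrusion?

Let D = the rare event, + = positive/flagged.
P(D) = 1/800
P(+|D) = 90/100 = 9/10
P(+|D') = 10/100 = 1/10
P(+) = P(+|D)P(D) + P(+|D')P(D')
     = \frac{9}{10} × \frac{1}{800} + \frac{1}{10} × \frac{799}{800}
     = \frac{101}{1000}
P(D|+) = P(+|D)P(D)/P(+) = \frac{9}{808}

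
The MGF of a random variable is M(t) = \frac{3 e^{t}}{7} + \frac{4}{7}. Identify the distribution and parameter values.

The MGF M(t) = \frac{3 e^{t}}{7} + \frac{4}{7} is the standard form for the Bernoulli distribution.
Comparing with the known MGF formula identifies: Bernoulli(p=3/7)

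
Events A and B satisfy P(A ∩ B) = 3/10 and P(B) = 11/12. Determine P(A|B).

P(A|B) = P(A ∩ B) / P(B)
= (3/10) / (11/12)
= 18/55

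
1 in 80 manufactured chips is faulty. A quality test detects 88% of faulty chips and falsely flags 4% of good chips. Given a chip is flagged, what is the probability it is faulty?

Let D = the rare event, + = positive/flagged.
P(D) = 1/80
P(+|D) = 88/100 = 22/25
P(+|D') = 4/100 = 1/25
P(+) = P(+|D)P(D) + P(+|D')P(D')
     = \frac{22}{25} × \frac{1}{80} + \frac{1}{25} × \frac{79}{80}
     = \frac{101}{2000}
P(D|+) = P(+|D)P(D)/P(+) = \frac{22}{101}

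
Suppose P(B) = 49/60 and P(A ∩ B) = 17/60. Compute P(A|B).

P(A|B) = P(A ∩ B) / P(B)
= (17/60) / (49/60)
= 17/49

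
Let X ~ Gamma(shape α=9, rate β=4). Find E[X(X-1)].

E[X(X-1)] = E[X² - X] = E[X²] - E[X]
E[X] = \frac{9}{4}
E[X²] = Var(X) + (E[X])² = \frac{9}{16} + (\frac{9}{4})² = \frac{45}{8}
E[X(X-1)] = \frac{45}{8} - \frac{9}{4} = \frac{27}{8}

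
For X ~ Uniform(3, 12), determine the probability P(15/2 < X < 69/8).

P(15/2 < X < 69/8) = ∫_{15/2}^{69/8} f(x) dx
where f(x) = \frac{1}{9}
= \frac{1}{8}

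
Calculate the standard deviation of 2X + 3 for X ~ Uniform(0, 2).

For X ~ Uniform(0, 2):
Var(X) = \frac{1}{3}
SD(X) = √(Var(X)) = √(\frac{1}{3}) = \frac{\sqrt{3}}{3}
SD(2X + 3) = |2| × SD(X) = 2 × \frac{\sqrt{3}}{3} = \frac{2 \sqrt{3}}{3}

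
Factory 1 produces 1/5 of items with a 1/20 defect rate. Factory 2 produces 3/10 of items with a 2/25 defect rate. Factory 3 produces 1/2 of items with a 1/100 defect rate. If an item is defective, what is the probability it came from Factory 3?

Using Bayes' theorem:
P(F1) = 1/5, P(D|F1) = 1/20
P(F2) = 3/10, P(D|F2) = 2/25
P(F3) = 1/2, P(D|F3) = 1/100
P(D) = P(D|F1)P(F1) + P(D|F2)P(F2) + P(D|F3)P(F3)
     = \frac{39}{1000}
P(F3|D) = P(D|F3)P(F3) / P(D)
= \frac{5}{39}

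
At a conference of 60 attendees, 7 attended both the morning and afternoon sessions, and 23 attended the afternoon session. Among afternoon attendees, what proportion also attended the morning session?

P(A ∩ B) = 7/60
P(B) = 23/60
P(A|B) = P(A ∩ B) / P(B) = (7/60) / (23/60) = 7/23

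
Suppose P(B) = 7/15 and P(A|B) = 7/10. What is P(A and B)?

By definition, P(A|B) = P(A ∩ B) / P(B)
So P(A ∩ B) = P(A|B) × P(B)
= 7/10 × 7/15
= 49/150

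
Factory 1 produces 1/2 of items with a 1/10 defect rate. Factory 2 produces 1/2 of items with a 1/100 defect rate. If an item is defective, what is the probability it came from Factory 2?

Using Bayes' theorem:
P(F1) = 1/2, P(D|F1) = 1/10
P(F2) = 1/2, P(D|F2) = 1/100
P(D) = P(D|F1)P(F1) + P(D|F2)P(F2)
     = \frac{11}{200}
P(F2|D) = P(D|F2)P(F2) / P(D)
= \frac{1}{11}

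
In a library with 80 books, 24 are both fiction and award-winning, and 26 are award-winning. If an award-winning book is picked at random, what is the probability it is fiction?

P(A ∩ B) = 24/80 = 3/10
P(B) = 26/80 = 13/40
P(A|B) = P(A ∩ B) / P(B) = (3/10) / (13/40) = 12/13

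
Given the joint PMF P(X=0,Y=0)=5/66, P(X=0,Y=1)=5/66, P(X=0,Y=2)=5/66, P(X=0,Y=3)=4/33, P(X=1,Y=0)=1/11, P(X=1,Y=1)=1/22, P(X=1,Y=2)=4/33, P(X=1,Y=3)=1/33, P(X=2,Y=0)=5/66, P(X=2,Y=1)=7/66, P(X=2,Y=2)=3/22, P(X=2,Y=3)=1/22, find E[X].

First find marginal of X:
P(X=0) = 23/66
P(X=1) = 19/66
P(X=2) = 4/11
E[X] = 0 × 23/66 + 1 × 19/66 + 2 × 4/11 = 67/66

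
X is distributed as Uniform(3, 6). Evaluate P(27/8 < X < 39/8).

P(27/8 < X < 39/8) = ∫_{27/8}^{39/8} f(x) dx
where f(x) = \frac{1}{3}
= \frac{1}{2}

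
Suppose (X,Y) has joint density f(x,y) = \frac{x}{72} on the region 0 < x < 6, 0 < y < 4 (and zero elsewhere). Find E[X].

f_X(x) = ∫_0^4 \frac{x}{72} dy = \frac{x}{18}
E[X] = ∫_0^6 x × (\frac{x}{18}) dx = 4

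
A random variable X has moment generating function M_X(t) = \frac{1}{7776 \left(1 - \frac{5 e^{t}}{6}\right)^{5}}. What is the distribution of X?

The MGF M(t) = \frac{1}{7776 \left(1 - \frac{5 e^{t}}{6}\right)^{5}} is the standard form for the NegativeBinomial distribution.
Comparing with the known MGF formula identifies: NegBin(r=5, p=1/6), X = failures before r-th success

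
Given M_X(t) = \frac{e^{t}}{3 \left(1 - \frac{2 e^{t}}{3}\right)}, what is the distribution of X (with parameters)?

The MGF M(t) = \frac{e^{t}}{3 \left(1 - \frac{2 e^{t}}{3}\right)} is the standard form for the Geometric distribution.
Comparing with the known MGF formula identifies: Geometric(p=1/3), X = trial number of first success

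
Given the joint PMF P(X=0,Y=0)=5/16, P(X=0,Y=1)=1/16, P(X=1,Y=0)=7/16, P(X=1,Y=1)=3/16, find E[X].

First find marginal of X:
P(X=0) = 3/8
P(X=1) = 5/8
E[X] = 0 × 3/8 + 1 × 5/8 = 5/8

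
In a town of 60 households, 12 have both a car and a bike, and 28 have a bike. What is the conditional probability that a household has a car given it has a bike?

P(A ∩ B) = 12/60 = 1/5
P(B) = 28/60 = 7/15
P(A|B) = P(A ∩ B) / P(B) = (1/5) / (7/15) = 3/7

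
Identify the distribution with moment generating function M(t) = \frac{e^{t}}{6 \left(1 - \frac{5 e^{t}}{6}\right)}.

The MGF M(t) = \frac{e^{t}}{6 \left(1 - \frac{5 e^{t}}{6}\right)} is the standard form for the Geometric distribution.
Comparing with the known MGF formula identifies: Geometric(p=1/6), X = trial number of first success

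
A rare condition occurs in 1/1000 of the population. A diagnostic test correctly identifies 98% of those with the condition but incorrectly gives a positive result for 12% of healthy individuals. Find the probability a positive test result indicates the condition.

Let D = the rare event, + = positive/flagged.
P(D) = 1/1000
P(+|D) = 98/100 = 49/50
P(+|D') = 12/100 = 3/25
P(+) = P(+|D)P(D) + P(+|D')P(D')
     = \frac{49}{50} × \frac{1}{1000} + \frac{3}{25} × \frac{999}{1000}
     = \frac{6043}{50000}
P(D|+) = P(+|D)P(D)/P(+) = \frac{49}{6043}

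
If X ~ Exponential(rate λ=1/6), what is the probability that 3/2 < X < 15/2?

P(3/2 < X < 15/2) = ∫_{3/2}^{15/2} f(x) dx
where f(x) = \frac{e^{- \frac{x}{6}}}{6}
= - \frac{1 - e}{e^{\frac{5}{4}}}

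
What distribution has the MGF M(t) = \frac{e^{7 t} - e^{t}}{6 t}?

The MGF M(t) = \frac{e^{7 t} - e^{t}}{6 t} is the standard form for the Uniform distribution.
Comparing with the known MGF formula identifies: Uniform(1, 7)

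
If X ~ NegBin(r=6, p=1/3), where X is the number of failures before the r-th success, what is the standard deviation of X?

For X ~ NegBin(r=6, p=1/3), where X is the number of failures before the r-th success:
Var(X) = 36
SD(X) = √(Var(X)) = √(36) = 6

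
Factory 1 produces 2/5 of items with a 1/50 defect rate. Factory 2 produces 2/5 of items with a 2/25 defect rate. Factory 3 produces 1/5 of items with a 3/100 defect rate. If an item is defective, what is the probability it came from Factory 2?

Using Bayes' theorem:
P(F1) = 2/5, P(D|F1) = 1/50
P(F2) = 2/5, P(D|F2) = 2/25
P(F3) = 1/5, P(D|F3) = 3/100
P(D) = P(D|F1)P(F1) + P(D|F2)P(F2) + P(D|F3)P(F3)
     = \frac{23}{500}
P(F2|D) = P(D|F2)P(F2) / P(D)
= \frac{16}{23}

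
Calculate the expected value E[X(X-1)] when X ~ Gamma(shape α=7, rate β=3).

E[X(X-1)] = E[X² - X] = E[X²] - E[X]
E[X] = \frac{7}{3}
E[X²] = Var(X) + (E[X])² = \frac{7}{9} + (\frac{7}{3})² = \frac{56}{9}
E[X(X-1)] = \frac{56}{9} - \frac{7}{3} = \frac{35}{9}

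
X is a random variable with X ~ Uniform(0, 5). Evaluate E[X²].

Using the identity E[X²] = Var(X) + (E[X])²:
E[X] = \frac{5}{2}
Var(X) = \frac{25}{12}
E[X²] = \frac{25}{12} + (\frac{5}{2})²
= \frac{25}{3}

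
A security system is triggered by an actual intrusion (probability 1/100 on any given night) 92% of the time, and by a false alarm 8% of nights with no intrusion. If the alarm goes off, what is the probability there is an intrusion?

Let D = the rare event, + = positive/flagged.
P(D) = 1/100
P(+|D) = 92/100 = 23/25
P(+|D') = 8/100 = 2/25
P(+) = P(+|D)P(D) + P(+|D')P(D')
     = \frac{23}{25} × \frac{1}{100} + \frac{2}{25} × \frac{99}{100}
     = \frac{221}{2500}
P(D|+) = P(+|D)P(D)/P(+) = \frac{23}{221}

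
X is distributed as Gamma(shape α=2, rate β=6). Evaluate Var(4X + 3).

For X ~ Gamma(shape α=2, rate β=6):
Var(X) = \frac{1}{18}
Var(4X + 3) = (4)² × Var(X) = 16 × \frac{1}{18} = \frac{8}{9}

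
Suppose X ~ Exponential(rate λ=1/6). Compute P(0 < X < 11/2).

P(0 < X < 11/2) = ∫_{0}^{11/2} f(x) dx
where f(x) = \frac{e^{- \frac{x}{6}}}{6}
= 1 - e^{- \frac{11}{12}}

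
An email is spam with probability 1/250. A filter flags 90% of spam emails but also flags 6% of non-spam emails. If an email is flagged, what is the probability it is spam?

Let D = the rare event, + = positive/flagged.
P(D) = 1/250
P(+|D) = 90/100 = 9/10
P(+|D') = 6/100 = 3/50
P(+) = P(+|D)P(D) + P(+|D')P(D')
     = \frac{9}{10} × \frac{1}{250} + \frac{3}{50} × \frac{249}{250}
     = \frac{198}{3125}
P(D|+) = P(+|D)P(D)/P(+) = \frac{5}{88}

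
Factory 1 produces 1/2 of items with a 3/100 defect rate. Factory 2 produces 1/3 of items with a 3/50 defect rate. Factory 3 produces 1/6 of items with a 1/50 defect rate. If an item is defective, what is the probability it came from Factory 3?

Using Bayes' theorem:
P(F1) = 1/2, P(D|F1) = 3/100
P(F2) = 1/3, P(D|F2) = 3/50
P(F3) = 1/6, P(D|F3) = 1/50
P(D) = P(D|F1)P(F1) + P(D|F2)P(F2) + P(D|F3)P(F3)
     = \frac{23}{600}
P(F3|D) = P(D|F3)P(F3) / P(D)
= \frac{2}{23}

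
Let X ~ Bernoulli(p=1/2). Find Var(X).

For X ~ Bernoulli(p=1/2):
Var(X) = \frac{1}{4}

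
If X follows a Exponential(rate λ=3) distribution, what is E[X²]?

Using the identity E[X²] = Var(X) + (E[X])²:
E[X] = \frac{1}{3}
Var(X) = \frac{1}{9}
E[X²] = \frac{1}{9} + (\frac{1}{3})²
= \frac{2}{9}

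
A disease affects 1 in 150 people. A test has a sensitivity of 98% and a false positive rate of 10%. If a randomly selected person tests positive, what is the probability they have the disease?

Let D = the rare event, + = positive/flagged.
P(D) = 1/150
P(+|D) = 98/100 = 49/50
P(+|D') = 10/100 = 1/10
P(+) = P(+|D)P(D) + P(+|D')P(D')
     = \frac{49}{50} × \frac{1}{150} + \frac{1}{10} × \frac{149}{150}
     = \frac{397}{3750}
P(D|+) = P(+|D)P(D)/P(+) = \frac{49}{794}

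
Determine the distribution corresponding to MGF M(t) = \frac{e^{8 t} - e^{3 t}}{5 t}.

The MGF M(t) = \frac{e^{8 t} - e^{3 t}}{5 t} is the standard form for the Uniform distribution.
Comparing with the known MGF formula identifies: Uniform(3, 8)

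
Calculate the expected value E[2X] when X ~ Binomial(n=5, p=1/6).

For X ~ Binomial(n=5, p=1/6):
E[X] = \frac{5}{6}
E[2X] = 2 × E[X] + 0 = \frac{5}{3}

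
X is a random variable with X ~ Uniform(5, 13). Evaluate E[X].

For X ~ Uniform(5, 13), the expected value is:
E[X] = 9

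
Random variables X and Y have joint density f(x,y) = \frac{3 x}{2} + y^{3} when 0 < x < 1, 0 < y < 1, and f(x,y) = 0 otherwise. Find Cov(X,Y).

E[XY] = ∫∫ xy × f(x,y) dx dy = \frac{7}{20}
E[X] = \frac{5}{8}
E[Y] = \frac{23}{40}
Cov(X,Y) = E[XY] - E[X]E[Y] = - \frac{3}{320}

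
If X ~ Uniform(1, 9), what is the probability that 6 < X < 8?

P(6 < X < 8) = ∫_{6}^{8} f(x) dx
where f(x) = \frac{1}{8}
= \frac{1}{4}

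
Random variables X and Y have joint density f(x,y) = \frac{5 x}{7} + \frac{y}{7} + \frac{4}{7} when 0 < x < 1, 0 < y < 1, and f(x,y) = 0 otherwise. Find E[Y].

E[Y] = ∫_0^1 ∫_0^1 y × f(x,y) dx dy
= \frac{43}{84}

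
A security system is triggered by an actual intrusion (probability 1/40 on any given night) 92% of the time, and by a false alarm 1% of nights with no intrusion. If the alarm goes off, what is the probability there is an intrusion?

Let D = the rare event, + = positive/flagged.
P(D) = 1/40
P(+|D) = 92/100 = 23/25
P(+|D') = 1/100
P(+) = P(+|D)P(D) + P(+|D')P(D')
     = \frac{23}{25} × \frac{1}{40} + \frac{1}{100} × \frac{39}{40}
     = \frac{131}{4000}
P(D|+) = P(+|D)P(D)/P(+) = \frac{92}{131}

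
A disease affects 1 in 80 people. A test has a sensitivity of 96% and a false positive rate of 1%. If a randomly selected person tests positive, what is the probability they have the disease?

Let D = the rare event, + = positive/flagged.
P(D) = 1/80
P(+|D) = 96/100 = 24/25
P(+|D') = 1/100
P(+) = P(+|D)P(D) + P(+|D')P(D')
     = \frac{24}{25} × \frac{1}{80} + \frac{1}{100} × \frac{79}{80}
     = \frac{7}{320}
P(D|+) = P(+|D)P(D)/P(+) = \frac{96}{175}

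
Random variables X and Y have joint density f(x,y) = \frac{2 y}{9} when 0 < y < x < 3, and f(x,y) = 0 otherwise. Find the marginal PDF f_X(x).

f_X(x) = ∫_0^x \frac{2 y}{9} dy = \frac{x^{2}}{9}
for 0 < x < 3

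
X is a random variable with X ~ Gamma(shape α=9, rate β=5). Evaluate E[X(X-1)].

E[X(X-1)] = E[X² - X] = E[X²] - E[X]
E[X] = \frac{9}{5}
E[X²] = Var(X) + (E[X])² = \frac{9}{25} + (\frac{9}{5})² = \frac{18}{5}
E[X(X-1)] = \frac{18}{5} - \frac{9}{5} = \frac{9}{5}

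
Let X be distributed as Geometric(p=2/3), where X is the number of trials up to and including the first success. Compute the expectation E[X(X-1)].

E[X(X-1)] = E[X² - X] = E[X²] - E[X]
E[X] = \frac{3}{2}
E[X²] = Var(X) + (E[X])² = \frac{3}{4} + (\frac{3}{2})² = 3
E[X(X-1)] = 3 - \frac{3}{2} = \frac{3}{2}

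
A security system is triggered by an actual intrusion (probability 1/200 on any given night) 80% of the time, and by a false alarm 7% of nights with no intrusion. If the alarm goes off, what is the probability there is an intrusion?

Let D = the rare event, + = positive/flagged.
P(D) = 1/200
P(+|D) = 80/100 = 4/5
P(+|D') = 7/100
P(+) = P(+|D)P(D) + P(+|D')P(D')
     = \frac{4}{5} × \frac{1}{200} + \frac{7}{100} × \frac{199}{200}
     = \frac{1473}{20000}
P(D|+) = P(+|D)P(D)/P(+) = \frac{80}{1473}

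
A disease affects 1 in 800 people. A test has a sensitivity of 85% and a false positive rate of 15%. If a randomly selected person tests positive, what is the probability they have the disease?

Let D = the rare event, + = positive/flagged.
P(D) = 1/800
P(+|D) = 85/100 = 17/20
P(+|D') = 15/100 = 3/20
P(+) = P(+|D)P(D) + P(+|D')P(D')
     = \frac{17}{20} × \frac{1}{800} + \frac{3}{20} × \frac{799}{800}
     = \frac{1207}{8000}
P(D|+) = P(+|D)P(D)/P(+) = \frac{1}{142}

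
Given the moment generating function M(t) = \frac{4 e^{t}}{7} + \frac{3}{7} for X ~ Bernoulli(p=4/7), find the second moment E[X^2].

To find E[X^2], compute M^(2)(0):
M^(1)(t) = \frac{4 e^{t}}{7}
M^(2)(t) = \frac{4 e^{t}}{7}
M^(2)(0) = \frac{4}{7}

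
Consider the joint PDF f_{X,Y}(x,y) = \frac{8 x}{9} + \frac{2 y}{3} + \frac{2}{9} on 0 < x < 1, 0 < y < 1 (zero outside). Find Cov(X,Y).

E[XY] = ∫∫ xy × f(x,y) dx dy = \frac{17}{54}
E[X] = \frac{31}{54}
E[Y] = \frac{5}{9}
Cov(X,Y) = E[XY] - E[X]E[Y] = - \frac{1}{243}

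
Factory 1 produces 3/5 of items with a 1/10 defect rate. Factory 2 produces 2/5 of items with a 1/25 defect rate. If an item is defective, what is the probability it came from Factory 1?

Using Bayes' theorem:
P(F1) = 3/5, P(D|F1) = 1/10
P(F2) = 2/5, P(D|F2) = 1/25
P(D) = P(D|F1)P(F1) + P(D|F2)P(F2)
     = \frac{19}{250}
P(F1|D) = P(D|F1)P(F1) / P(D)
= \frac{15}{19}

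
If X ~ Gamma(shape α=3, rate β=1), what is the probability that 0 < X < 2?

P(0 < X < 2) = ∫_{0}^{2} f(x) dx
where f(x) = \frac{x^{2} e^{- x}}{2}
= 1 - \frac{5}{e^{2}}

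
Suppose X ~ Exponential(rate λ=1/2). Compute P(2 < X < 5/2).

P(2 < X < 5/2) = ∫_{2}^{5/2} f(x) dx
where f(x) = \frac{e^{- \frac{x}{2}}}{2}
= - \frac{1}{e^{\frac{5}{4}}} + e^{-1}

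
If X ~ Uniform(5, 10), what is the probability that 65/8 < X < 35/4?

P(65/8 < X < 35/4) = ∫_{65/8}^{35/4} f(x) dx
where f(x) = \frac{1}{5}
= \frac{1}{8}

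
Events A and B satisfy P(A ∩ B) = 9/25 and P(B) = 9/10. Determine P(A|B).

P(A|B) = P(A ∩ B) / P(B)
= (9/25) / (9/10)
= 2/5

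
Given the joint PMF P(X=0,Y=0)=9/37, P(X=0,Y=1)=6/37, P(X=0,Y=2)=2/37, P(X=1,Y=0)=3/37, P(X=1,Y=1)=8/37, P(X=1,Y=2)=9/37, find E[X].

First find marginal of X:
P(X=0) = 17/37
P(X=1) = 20/37
E[X] = 0 × 17/37 + 1 × 20/37 = 20/37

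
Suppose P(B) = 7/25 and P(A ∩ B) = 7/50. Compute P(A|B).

P(A|B) = P(A ∩ B) / P(B)
= (7/50) / (7/25)
= 1/2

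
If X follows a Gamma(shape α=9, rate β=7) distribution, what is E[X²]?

Using the identity E[X²] = Var(X) + (E[X])²:
E[X] = \frac{9}{7}
Var(X) = \frac{9}{49}
E[X²] = \frac{9}{49} + (\frac{9}{7})²
= \frac{90}{49}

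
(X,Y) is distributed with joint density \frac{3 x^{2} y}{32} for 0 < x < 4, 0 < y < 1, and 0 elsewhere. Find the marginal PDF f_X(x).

f_X(x) = ∫_0^1 f(x,y) dy
= ∫_0^1 \frac{3 x^{2} y}{32} dy
= \frac{3 x^{2}}{64} for 0 < x < 4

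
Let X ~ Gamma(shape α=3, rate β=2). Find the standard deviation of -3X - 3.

For X ~ Gamma(shape α=3, rate β=2):
Var(X) = \frac{3}{4}
SD(X) = √(Var(X)) = √(\frac{3}{4}) = \frac{\sqrt{3}}{2}
SD(-3X - 3) = |-3| × SD(X) = 3 × \frac{\sqrt{3}}{2} = \frac{3 \sqrt{3}}{2}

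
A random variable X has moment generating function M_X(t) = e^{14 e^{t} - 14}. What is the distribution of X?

The MGF M(t) = e^{14 e^{t} - 14} is the standard form for the Poisson distribution.
Comparing with the known MGF formula identifies: Poisson(λ=14)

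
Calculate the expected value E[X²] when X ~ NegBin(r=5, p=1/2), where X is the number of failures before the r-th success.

Using the identity E[X²] = Var(X) + (E[X])²:
E[X] = 5
Var(X) = 10
E[X²] = 10 + (5)²
= 35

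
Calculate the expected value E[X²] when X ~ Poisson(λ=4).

Using the identity E[X²] = Var(X) + (E[X])²:
E[X] = 4
Var(X) = 4
E[X²] = 4 + (4)²
= 20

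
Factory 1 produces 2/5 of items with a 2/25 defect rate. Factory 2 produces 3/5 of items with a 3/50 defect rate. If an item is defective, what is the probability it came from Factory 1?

Using Bayes' theorem:
P(F1) = 2/5, P(D|F1) = 2/25
P(F2) = 3/5, P(D|F2) = 3/50
P(D) = P(D|F1)P(F1) + P(D|F2)P(F2)
     = \frac{17}{250}
P(F1|D) = P(D|F1)P(F1) / P(D)
= \frac{8}{17}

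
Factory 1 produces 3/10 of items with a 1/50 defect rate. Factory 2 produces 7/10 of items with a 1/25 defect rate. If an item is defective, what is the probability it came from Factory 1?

Using Bayes' theorem:
P(F1) = 3/10, P(D|F1) = 1/50
P(F2) = 7/10, P(D|F2) = 1/25
P(D) = P(D|F1)P(F1) + P(D|F2)P(F2)
     = \frac{17}{500}
P(F1|D) = P(D|F1)P(F1) / P(D)
= \frac{3}{17}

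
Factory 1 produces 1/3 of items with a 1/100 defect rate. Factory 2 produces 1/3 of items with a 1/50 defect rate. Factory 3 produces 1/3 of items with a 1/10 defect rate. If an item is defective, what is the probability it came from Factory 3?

Using Bayes' theorem:
P(F1) = 1/3, P(D|F1) = 1/100
P(F2) = 1/3, P(D|F2) = 1/50
P(F3) = 1/3, P(D|F3) = 1/10
P(D) = P(D|F1)P(F1) + P(D|F2)P(F2) + P(D|F3)P(F3)
     = \frac{13}{300}
P(F3|D) = P(D|F3)P(F3) / P(D)
= \frac{10}{13}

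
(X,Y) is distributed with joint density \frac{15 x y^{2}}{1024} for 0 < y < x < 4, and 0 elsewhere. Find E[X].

f_X(x) = ∫_0^x \frac{15 x y^{2}}{1024} dy = \frac{5 x^{4}}{1024}
E[X] = ∫_0^4 x × (\frac{5 x^{4}}{1024}) dx = \frac{10}{3}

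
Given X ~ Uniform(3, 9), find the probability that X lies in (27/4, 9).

P(27/4 < X < 9) = ∫_{27/4}^{9} f(x) dx
where f(x) = \frac{1}{6}
= \frac{3}{8}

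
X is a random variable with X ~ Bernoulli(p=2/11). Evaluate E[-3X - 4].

For X ~ Bernoulli(p=2/11):
E[X] = \frac{2}{11}
E[-3X - 4] = -3 × E[X] - 4 = - \frac{50}{11}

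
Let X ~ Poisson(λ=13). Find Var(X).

For X ~ Poisson(λ=13):
Var(X) = 13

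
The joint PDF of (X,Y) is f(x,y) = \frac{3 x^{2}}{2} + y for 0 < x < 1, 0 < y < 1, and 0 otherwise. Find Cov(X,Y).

E[XY] = ∫∫ xy × f(x,y) dx dy = \frac{17}{48}
E[X] = \frac{5}{8}
E[Y] = \frac{7}{12}
Cov(X,Y) = E[XY] - E[X]E[Y] = - \frac{1}{96}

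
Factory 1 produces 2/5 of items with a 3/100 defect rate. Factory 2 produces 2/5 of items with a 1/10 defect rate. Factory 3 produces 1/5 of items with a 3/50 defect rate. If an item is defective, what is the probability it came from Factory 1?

Using Bayes' theorem:
P(F1) = 2/5, P(D|F1) = 3/100
P(F2) = 2/5, P(D|F2) = 1/10
P(F3) = 1/5, P(D|F3) = 3/50
P(D) = P(D|F1)P(F1) + P(D|F2)P(F2) + P(D|F3)P(F3)
     = \frac{8}{125}
P(F1|D) = P(D|F1)P(F1) / P(D)
= \frac{3}{16}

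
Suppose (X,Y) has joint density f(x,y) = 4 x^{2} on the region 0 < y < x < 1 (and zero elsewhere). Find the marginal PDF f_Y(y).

f_Y(y) = ∫_y^1 4 x^{2} dx = \frac{4}{3} - \frac{4 y^{3}}{3}
for 0 < y < 1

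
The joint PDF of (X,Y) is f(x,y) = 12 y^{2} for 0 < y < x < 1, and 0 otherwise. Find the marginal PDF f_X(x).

f_X(x) = ∫_0^x 12 y^{2} dy = 4 x^{3}
for 0 < x < 1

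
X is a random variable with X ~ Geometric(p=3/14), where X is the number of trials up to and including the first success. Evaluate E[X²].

Using the identity E[X²] = Var(X) + (E[X])²:
E[X] = \frac{14}{3}
Var(X) = \frac{154}{9}
E[X²] = \frac{154}{9} + (\frac{14}{3})²
= \frac{350}{9}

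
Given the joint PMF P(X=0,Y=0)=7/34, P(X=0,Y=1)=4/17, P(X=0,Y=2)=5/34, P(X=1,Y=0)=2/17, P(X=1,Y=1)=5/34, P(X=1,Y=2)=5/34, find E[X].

First find marginal of X:
P(X=0) = 10/17
P(X=1) = 7/17
E[X] = 0 × 10/17 + 1 × 7/17 = 7/17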